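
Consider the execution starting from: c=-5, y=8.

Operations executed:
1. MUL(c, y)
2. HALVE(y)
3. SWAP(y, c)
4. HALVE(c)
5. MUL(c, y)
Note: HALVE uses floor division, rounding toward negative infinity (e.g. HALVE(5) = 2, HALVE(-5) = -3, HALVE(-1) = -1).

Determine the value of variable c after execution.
c = -80

Tracing execution:
Step 1: MUL(c, y) → c = -40
Step 2: HALVE(y) → c = -40
Step 3: SWAP(y, c) → c = 4
Step 4: HALVE(c) → c = 2
Step 5: MUL(c, y) → c = -80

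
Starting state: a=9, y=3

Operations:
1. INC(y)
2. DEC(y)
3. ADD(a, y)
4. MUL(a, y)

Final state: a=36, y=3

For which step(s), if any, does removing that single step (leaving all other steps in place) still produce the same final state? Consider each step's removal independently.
None - removing any single step changes the final result

Testing removal of each single step:
Without step 1: final = a=22, y=2 (different)
Without step 2: final = a=52, y=4 (different)
Without step 3: final = a=27, y=3 (different)
Without step 4: final = a=12, y=3 (different)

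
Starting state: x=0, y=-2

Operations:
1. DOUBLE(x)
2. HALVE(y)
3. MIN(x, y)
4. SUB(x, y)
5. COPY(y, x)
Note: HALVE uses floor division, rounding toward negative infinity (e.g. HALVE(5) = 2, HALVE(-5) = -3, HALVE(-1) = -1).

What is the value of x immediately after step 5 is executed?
x = 0

Tracing x through execution:
Initial: x = 0
After step 1 (DOUBLE(x)): x = 0
After step 2 (HALVE(y)): x = 0
After step 3 (MIN(x, y)): x = -1
After step 4 (SUB(x, y)): x = 0
After step 5 (COPY(y, x)): x = 0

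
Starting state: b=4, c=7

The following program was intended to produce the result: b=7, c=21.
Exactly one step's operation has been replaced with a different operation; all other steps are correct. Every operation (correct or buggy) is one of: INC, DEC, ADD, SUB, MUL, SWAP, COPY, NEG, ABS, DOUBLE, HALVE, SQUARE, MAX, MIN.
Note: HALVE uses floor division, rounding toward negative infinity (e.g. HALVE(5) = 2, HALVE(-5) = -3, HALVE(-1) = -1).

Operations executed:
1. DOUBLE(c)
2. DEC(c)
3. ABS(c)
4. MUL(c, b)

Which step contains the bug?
Step 1

Trace with buggy code:
Initial: b=4, c=7
After step 1: b=4, c=14
After step 2: b=4, c=13
After step 3: b=4, c=13
After step 4: b=4, c=52
Actual final b=4, c=52 ≠ expected b=7, c=21.
Step 1 is the only position where a single-operation replacement can produce the expected result.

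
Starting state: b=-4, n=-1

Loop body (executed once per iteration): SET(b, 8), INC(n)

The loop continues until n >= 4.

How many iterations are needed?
5

Tracing iterations:
Initial: b=-4, n=-1
After iteration 1: b=8, n=0
After iteration 2: b=8, n=1
After iteration 3: b=8, n=2
After iteration 4: b=8, n=3
After iteration 5: b=8, n=4
n >= 4 now holds, so the loop exits after 5 iterations.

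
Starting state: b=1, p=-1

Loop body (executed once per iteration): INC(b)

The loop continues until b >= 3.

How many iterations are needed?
2

Tracing iterations:
Initial: b=1, p=-1
After iteration 1: b=2, p=-1
After iteration 2: b=3, p=-1
b >= 3 now holds, so the loop exits after 2 iterations.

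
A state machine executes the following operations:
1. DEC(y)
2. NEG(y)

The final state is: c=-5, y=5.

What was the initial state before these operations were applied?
c=-5, y=-4

Working backwards:
Final state: c=-5, y=5
Before step 2 (NEG(y)): c=-5, y=-5
Before step 1 (DEC(y)): c=-5, y=-4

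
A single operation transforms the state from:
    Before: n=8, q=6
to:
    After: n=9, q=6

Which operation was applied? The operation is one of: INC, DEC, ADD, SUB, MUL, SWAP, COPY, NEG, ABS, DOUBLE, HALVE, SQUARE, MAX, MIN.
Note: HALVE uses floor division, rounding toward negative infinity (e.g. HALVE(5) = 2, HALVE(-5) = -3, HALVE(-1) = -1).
INC(n)

Analyzing the change:
Before: n=8, q=6
After: n=9, q=6
Variable n changed from 8 to 9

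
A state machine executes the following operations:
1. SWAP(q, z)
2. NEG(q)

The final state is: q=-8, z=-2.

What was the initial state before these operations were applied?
q=-2, z=8

Working backwards:
Final state: q=-8, z=-2
Before step 2 (NEG(q)): q=8, z=-2
Before step 1 (SWAP(q, z)): q=-2, z=8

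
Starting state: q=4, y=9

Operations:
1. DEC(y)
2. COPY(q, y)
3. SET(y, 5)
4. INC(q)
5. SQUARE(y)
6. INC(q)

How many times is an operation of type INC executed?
2

Counting INC operations:
Step 4: INC(q) ← INC
Step 6: INC(q) ← INC
Total: 2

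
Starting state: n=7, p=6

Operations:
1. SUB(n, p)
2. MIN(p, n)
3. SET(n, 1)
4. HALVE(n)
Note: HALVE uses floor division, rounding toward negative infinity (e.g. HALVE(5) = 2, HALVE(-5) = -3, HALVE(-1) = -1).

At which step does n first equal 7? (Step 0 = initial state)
Step 0

Tracing n:
Initial: n = 7 ← first occurrence
After step 1: n = 1
After step 2: n = 1
After step 3: n = 1
After step 4: n = 0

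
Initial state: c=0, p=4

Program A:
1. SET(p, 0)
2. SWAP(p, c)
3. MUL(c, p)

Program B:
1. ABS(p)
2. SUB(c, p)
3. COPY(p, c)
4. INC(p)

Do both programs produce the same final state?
No

Program A final state: c=0, p=0
Program B final state: c=-4, p=-3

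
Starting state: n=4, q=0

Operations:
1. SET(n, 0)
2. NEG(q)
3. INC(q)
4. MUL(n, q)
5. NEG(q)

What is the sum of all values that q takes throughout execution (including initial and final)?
1

Values of q at each step:
Initial: q = 0
After step 1: q = 0
After step 2: q = 0
After step 3: q = 1
After step 4: q = 1
After step 5: q = -1
Sum = 0 + 0 + 0 + 1 + 1 + -1 = 1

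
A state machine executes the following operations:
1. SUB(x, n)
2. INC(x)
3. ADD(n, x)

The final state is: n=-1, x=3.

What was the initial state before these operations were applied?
n=-4, x=-2

Working backwards:
Final state: n=-1, x=3
Before step 3 (ADD(n, x)): n=-4, x=3
Before step 2 (INC(x)): n=-4, x=2
Before step 1 (SUB(x, n)): n=-4, x=-2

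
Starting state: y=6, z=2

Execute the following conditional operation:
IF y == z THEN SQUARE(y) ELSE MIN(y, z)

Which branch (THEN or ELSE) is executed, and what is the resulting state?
Branch: ELSE, Final state: y=2, z=2

Evaluating condition: y == z
y = 6, z = 2
Condition is False, so ELSE branch executes
After MIN(y, z): y=2, z=2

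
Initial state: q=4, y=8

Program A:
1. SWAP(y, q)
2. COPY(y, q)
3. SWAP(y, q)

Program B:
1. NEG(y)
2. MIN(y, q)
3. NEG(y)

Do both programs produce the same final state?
No

Program A final state: q=8, y=8
Program B final state: q=4, y=8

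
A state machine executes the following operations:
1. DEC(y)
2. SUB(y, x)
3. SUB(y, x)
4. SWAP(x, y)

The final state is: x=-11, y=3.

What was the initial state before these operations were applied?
x=3, y=-4

Working backwards:
Final state: x=-11, y=3
Before step 4 (SWAP(x, y)): x=3, y=-11
Before step 3 (SUB(y, x)): x=3, y=-8
Before step 2 (SUB(y, x)): x=3, y=-5
Before step 1 (DEC(y)): x=3, y=-4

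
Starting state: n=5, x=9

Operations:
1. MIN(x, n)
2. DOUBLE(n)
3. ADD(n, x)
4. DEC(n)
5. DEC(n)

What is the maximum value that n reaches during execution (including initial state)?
15

Values of n at each step:
Initial: n = 5
After step 1: n = 5
After step 2: n = 10
After step 3: n = 15 ← maximum
After step 4: n = 14
After step 5: n = 13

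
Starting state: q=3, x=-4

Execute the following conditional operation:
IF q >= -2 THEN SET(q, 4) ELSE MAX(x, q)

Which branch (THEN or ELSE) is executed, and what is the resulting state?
Branch: THEN, Final state: q=4, x=-4

Evaluating condition: q >= -2
q = 3
Condition is True, so THEN branch executes
After SET(q, 4): q=4, x=-4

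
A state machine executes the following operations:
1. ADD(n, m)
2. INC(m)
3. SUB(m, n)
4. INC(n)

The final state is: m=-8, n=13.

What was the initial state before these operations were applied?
m=3, n=9

Working backwards:
Final state: m=-8, n=13
Before step 4 (INC(n)): m=-8, n=12
Before step 3 (SUB(m, n)): m=4, n=12
Before step 2 (INC(m)): m=3, n=12
Before step 1 (ADD(n, m)): m=3, n=9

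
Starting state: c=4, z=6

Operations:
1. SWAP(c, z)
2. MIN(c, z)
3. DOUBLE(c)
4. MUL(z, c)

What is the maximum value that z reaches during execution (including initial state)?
32

Values of z at each step:
Initial: z = 6
After step 1: z = 4
After step 2: z = 4
After step 3: z = 4
After step 4: z = 32 ← maximum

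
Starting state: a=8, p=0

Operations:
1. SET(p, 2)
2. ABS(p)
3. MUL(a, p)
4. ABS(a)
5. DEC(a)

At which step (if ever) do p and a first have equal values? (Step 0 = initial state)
Never

p and a never become equal during execution.

Comparing values at each step:
Initial: p=0, a=8
After step 1: p=2, a=8
After step 2: p=2, a=8
After step 3: p=2, a=16
After step 4: p=2, a=16
After step 5: p=2, a=15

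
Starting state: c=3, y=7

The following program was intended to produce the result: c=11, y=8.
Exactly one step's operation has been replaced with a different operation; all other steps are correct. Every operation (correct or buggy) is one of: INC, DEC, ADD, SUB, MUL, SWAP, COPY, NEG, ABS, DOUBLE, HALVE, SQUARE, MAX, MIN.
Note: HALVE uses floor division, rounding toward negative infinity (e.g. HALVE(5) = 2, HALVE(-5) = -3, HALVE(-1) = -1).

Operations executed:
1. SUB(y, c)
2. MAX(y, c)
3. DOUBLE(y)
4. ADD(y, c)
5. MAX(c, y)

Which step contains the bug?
Step 4

Trace with buggy code:
Initial: c=3, y=7
After step 1: c=3, y=4
After step 2: c=3, y=4
After step 3: c=3, y=8
After step 4: c=3, y=11
After step 5: c=11, y=11
Actual final c=11, y=11 ≠ expected c=11, y=8.
Step 4 is the only position where a single-operation replacement can produce the expected result.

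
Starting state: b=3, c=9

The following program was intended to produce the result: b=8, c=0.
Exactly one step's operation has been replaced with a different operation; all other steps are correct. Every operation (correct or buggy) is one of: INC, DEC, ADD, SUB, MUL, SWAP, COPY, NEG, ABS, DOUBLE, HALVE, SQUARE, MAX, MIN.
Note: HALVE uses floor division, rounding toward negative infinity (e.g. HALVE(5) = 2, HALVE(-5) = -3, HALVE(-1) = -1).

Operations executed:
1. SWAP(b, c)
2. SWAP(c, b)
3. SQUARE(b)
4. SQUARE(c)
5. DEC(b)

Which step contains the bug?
Step 4

Trace with buggy code:
Initial: b=3, c=9
After step 1: b=9, c=3
After step 2: b=3, c=9
After step 3: b=9, c=9
After step 4: b=9, c=81
After step 5: b=8, c=81
Actual final b=8, c=81 ≠ expected b=8, c=0.
Step 4 is the only position where a single-operation replacement can produce the expected result.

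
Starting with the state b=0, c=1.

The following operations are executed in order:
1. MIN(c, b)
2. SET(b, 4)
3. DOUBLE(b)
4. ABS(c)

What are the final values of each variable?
{b: 8, c: 0}

Step-by-step execution:
Initial: b=0, c=1
After step 1 (MIN(c, b)): b=0, c=0
After step 2 (SET(b, 4)): b=4, c=0
After step 3 (DOUBLE(b)): b=8, c=0
After step 4 (ABS(c)): b=8, c=0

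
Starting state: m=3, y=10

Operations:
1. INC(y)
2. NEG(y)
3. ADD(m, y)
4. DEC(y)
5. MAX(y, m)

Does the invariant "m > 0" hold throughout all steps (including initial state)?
No, violated after step 3

The invariant is violated after step 3.

State at each step:
Initial: m=3, y=10
After step 1: m=3, y=11
After step 2: m=3, y=-11
After step 3: m=-8, y=-11
After step 4: m=-8, y=-12
After step 5: m=-8, y=-8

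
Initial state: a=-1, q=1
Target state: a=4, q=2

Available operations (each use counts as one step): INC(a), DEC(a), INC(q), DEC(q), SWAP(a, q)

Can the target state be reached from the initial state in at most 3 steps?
No

The target state cannot be reached within 3 steps.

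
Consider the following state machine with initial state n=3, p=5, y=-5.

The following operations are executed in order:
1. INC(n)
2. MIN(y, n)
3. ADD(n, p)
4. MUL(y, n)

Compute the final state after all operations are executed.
{n: 9, p: 5, y: -45}

Step-by-step execution:
Initial: n=3, p=5, y=-5
After step 1 (INC(n)): n=4, p=5, y=-5
After step 2 (MIN(y, n)): n=4, p=5, y=-5
After step 3 (ADD(n, p)): n=9, p=5, y=-5
After step 4 (MUL(y, n)): n=9, p=5, y=-45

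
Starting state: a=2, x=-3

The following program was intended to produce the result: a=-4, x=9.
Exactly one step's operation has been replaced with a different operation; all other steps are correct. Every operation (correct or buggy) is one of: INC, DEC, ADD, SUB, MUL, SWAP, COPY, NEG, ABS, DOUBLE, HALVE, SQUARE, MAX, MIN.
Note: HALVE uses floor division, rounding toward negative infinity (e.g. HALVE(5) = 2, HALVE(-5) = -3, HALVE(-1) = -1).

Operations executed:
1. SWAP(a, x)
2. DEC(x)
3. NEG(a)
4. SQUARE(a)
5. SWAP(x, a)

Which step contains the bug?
Step 1

Trace with buggy code:
Initial: a=2, x=-3
After step 1: a=-3, x=2
After step 2: a=-3, x=1
After step 3: a=3, x=1
After step 4: a=9, x=1
After step 5: a=1, x=9
Actual final a=1, x=9 ≠ expected a=-4, x=9.
Step 1 is the only position where a single-operation replacement can produce the expected result.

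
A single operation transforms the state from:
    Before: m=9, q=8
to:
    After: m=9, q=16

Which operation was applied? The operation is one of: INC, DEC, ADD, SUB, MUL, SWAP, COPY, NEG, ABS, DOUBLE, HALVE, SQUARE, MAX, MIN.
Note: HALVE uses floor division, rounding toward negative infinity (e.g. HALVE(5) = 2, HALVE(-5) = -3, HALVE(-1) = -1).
DOUBLE(q)

Analyzing the change:
Before: m=9, q=8
After: m=9, q=16
Variable q changed from 8 to 16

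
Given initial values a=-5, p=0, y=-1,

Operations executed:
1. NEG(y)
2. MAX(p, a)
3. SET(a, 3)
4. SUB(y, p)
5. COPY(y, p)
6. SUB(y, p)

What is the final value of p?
p = 0

Tracing execution:
Step 1: NEG(y) → p = 0
Step 2: MAX(p, a) → p = 0
Step 3: SET(a, 3) → p = 0
Step 4: SUB(y, p) → p = 0
Step 5: COPY(y, p) → p = 0
Step 6: SUB(y, p) → p = 0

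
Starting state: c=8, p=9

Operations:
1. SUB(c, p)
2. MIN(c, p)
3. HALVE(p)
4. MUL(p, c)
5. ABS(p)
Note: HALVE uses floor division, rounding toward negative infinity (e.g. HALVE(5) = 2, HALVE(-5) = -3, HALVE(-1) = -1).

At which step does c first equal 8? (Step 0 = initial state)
Step 0

Tracing c:
Initial: c = 8 ← first occurrence
After step 1: c = -1
After step 2: c = -1
After step 3: c = -1
After step 4: c = -1
After step 5: c = -1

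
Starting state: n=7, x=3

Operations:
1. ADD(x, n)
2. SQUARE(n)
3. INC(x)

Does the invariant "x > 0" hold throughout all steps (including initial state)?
Yes

The invariant holds at every step.

State at each step:
Initial: n=7, x=3
After step 1: n=7, x=10
After step 2: n=49, x=10
After step 3: n=49, x=11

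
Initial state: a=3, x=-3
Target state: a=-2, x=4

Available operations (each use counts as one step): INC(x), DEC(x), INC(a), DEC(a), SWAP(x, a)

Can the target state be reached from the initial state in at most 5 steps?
Yes

Path (3 steps): INC(x) → INC(a) → SWAP(x, a)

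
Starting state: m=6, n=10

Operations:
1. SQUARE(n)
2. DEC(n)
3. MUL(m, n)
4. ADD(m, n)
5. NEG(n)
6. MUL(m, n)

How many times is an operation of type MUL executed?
2

Counting MUL operations:
Step 3: MUL(m, n) ← MUL
Step 6: MUL(m, n) ← MUL
Total: 2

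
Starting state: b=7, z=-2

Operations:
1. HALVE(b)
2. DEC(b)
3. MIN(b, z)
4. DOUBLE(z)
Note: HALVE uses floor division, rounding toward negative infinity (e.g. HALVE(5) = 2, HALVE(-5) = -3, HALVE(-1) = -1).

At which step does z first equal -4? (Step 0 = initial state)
Step 4

Tracing z:
Initial: z = -2
After step 1: z = -2
After step 2: z = -2
After step 3: z = -2
After step 4: z = -4 ← first occurrence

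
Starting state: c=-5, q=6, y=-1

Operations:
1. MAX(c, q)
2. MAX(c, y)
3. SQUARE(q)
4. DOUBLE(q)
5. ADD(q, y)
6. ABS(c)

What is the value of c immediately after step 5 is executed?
c = 6

Tracing c through execution:
Initial: c = -5
After step 1 (MAX(c, q)): c = 6
After step 2 (MAX(c, y)): c = 6
After step 3 (SQUARE(q)): c = 6
After step 4 (DOUBLE(q)): c = 6
After step 5 (ADD(q, y)): c = 6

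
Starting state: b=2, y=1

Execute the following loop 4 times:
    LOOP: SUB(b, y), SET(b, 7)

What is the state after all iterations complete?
b=7, y=1

Iteration trace:
Start: b=2, y=1
After iteration 1: b=7, y=1
After iteration 2: b=7, y=1
After iteration 3: b=7, y=1
After iteration 4: b=7, y=1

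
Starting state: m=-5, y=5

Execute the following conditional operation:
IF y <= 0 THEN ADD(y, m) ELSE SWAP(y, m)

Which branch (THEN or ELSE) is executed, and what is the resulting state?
Branch: ELSE, Final state: m=5, y=-5

Evaluating condition: y <= 0
y = 5
Condition is False, so ELSE branch executes
After SWAP(y, m): m=5, y=-5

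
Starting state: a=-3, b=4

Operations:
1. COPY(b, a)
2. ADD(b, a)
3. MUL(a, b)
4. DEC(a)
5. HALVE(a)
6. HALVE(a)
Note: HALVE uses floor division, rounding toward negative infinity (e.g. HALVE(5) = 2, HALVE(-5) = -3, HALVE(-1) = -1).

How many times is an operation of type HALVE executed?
2

Counting HALVE operations:
Step 5: HALVE(a) ← HALVE
Step 6: HALVE(a) ← HALVE
Total: 2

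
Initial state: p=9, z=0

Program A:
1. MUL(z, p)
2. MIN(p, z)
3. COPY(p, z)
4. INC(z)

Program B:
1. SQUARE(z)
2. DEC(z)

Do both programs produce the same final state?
No

Program A final state: p=0, z=1
Program B final state: p=9, z=-1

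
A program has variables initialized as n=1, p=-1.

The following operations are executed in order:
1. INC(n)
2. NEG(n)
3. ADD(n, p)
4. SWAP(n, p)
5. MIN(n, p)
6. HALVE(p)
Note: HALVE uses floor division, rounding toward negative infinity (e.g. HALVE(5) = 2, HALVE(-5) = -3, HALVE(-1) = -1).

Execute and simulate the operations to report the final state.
{n: -3, p: -2}

Step-by-step execution:
Initial: n=1, p=-1
After step 1 (INC(n)): n=2, p=-1
After step 2 (NEG(n)): n=-2, p=-1
After step 3 (ADD(n, p)): n=-3, p=-1
After step 4 (SWAP(n, p)): n=-1, p=-3
After step 5 (MIN(n, p)): n=-3, p=-3
After step 6 (HALVE(p)): n=-3, p=-2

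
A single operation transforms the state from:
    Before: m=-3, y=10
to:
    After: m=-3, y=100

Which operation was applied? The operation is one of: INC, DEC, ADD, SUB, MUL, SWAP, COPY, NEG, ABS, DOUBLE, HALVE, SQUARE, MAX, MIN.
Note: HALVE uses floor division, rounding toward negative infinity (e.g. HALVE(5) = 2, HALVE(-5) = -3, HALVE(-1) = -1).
SQUARE(y)

Analyzing the change:
Before: m=-3, y=10
After: m=-3, y=100
Variable y changed from 10 to 100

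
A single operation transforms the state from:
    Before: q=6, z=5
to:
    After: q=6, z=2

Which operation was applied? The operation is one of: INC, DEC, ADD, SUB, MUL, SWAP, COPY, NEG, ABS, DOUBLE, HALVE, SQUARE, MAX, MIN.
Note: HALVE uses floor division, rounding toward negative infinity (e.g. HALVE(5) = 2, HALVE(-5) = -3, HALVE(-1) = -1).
HALVE(z)

Analyzing the change:
Before: q=6, z=5
After: q=6, z=2
Variable z changed from 5 to 2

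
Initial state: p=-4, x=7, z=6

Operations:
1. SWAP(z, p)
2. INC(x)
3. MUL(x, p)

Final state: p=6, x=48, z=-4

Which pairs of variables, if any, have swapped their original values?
(z, p)

Comparing initial and final values:
x: 7 → 48
z: 6 → -4
p: -4 → 6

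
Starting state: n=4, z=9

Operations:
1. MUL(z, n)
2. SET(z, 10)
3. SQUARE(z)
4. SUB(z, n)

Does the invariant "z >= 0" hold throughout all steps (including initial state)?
Yes

The invariant holds at every step.

State at each step:
Initial: n=4, z=9
After step 1: n=4, z=36
After step 2: n=4, z=10
After step 3: n=4, z=100
After step 4: n=4, z=96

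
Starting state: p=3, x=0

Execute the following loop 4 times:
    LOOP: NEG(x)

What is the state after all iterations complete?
p=3, x=0

Iteration trace:
Start: p=3, x=0
After iteration 1: p=3, x=0
After iteration 2: p=3, x=0
After iteration 3: p=3, x=0
After iteration 4: p=3, x=0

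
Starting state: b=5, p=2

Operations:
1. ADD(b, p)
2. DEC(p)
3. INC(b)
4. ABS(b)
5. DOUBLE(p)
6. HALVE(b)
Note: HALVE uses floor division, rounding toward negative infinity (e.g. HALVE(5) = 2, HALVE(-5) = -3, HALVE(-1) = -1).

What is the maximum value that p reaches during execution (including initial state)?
2

Values of p at each step:
Initial: p = 2 ← maximum
After step 1: p = 2
After step 2: p = 1
After step 3: p = 1
After step 4: p = 1
After step 5: p = 2
After step 6: p = 2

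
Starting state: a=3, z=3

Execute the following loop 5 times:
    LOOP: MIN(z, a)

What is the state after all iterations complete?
a=3, z=3

Iteration trace:
Start: a=3, z=3
After iteration 1: a=3, z=3
After iteration 2: a=3, z=3
After iteration 3: a=3, z=3
After iteration 4: a=3, z=3
After iteration 5: a=3, z=3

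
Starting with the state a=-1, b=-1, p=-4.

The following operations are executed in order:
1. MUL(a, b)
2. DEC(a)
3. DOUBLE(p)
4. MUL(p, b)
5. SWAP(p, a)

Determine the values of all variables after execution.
{a: 8, b: -1, p: 0}

Step-by-step execution:
Initial: a=-1, b=-1, p=-4
After step 1 (MUL(a, b)): a=1, b=-1, p=-4
After step 2 (DEC(a)): a=0, b=-1, p=-4
After step 3 (DOUBLE(p)): a=0, b=-1, p=-8
After step 4 (MUL(p, b)): a=0, b=-1, p=8
After step 5 (SWAP(p, a)): a=8, b=-1, p=0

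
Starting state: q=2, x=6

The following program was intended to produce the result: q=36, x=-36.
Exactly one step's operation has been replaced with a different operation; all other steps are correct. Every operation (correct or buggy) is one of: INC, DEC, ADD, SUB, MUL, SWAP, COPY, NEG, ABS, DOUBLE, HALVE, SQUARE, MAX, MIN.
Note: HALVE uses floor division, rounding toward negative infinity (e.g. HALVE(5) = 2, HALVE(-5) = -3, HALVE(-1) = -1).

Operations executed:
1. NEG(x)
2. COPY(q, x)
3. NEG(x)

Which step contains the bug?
Step 1

Trace with buggy code:
Initial: q=2, x=6
After step 1: q=2, x=-6
After step 2: q=-6, x=-6
After step 3: q=-6, x=6
Actual final q=-6, x=6 ≠ expected q=36, x=-36.
Step 1 is the only position where a single-operation replacement can produce the expected result.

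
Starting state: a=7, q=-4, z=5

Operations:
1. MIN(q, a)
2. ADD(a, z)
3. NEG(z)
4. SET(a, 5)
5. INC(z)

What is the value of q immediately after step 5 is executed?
q = -4

Tracing q through execution:
Initial: q = -4
After step 1 (MIN(q, a)): q = -4
After step 2 (ADD(a, z)): q = -4
After step 3 (NEG(z)): q = -4
After step 4 (SET(a, 5)): q = -4
After step 5 (INC(z)): q = -4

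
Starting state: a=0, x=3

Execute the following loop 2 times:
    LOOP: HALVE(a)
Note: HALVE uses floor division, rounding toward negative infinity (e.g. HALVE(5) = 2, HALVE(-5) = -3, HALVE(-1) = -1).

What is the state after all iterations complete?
a=0, x=3

Iteration trace:
Start: a=0, x=3
After iteration 1: a=0, x=3
After iteration 2: a=0, x=3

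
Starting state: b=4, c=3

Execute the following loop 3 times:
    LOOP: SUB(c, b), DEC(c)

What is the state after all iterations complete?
b=4, c=-12

Iteration trace:
Start: b=4, c=3
After iteration 1: b=4, c=-2
After iteration 2: b=4, c=-7
After iteration 3: b=4, c=-12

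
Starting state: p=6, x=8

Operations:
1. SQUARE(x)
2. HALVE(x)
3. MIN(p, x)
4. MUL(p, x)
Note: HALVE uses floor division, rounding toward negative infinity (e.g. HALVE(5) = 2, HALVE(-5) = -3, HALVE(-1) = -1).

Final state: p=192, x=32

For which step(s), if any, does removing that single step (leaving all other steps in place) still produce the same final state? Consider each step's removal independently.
Step(s) 3

Testing removal of each single step:
Without step 1: final = p=16, x=4 (different)
Without step 2: final = p=384, x=64 (different)
Without step 3: final = p=192, x=32 (same)
Without step 4: final = p=6, x=32 (different)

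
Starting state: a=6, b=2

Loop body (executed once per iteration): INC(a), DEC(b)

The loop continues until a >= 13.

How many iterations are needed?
7

Tracing iterations:
Initial: a=6, b=2
After iteration 1: a=7, b=1
After iteration 2: a=8, b=0
After iteration 3: a=9, b=-1
After iteration 4: a=10, b=-2
After iteration 5: a=11, b=-3
After iteration 6: a=12, b=-4
After iteration 7: a=13, b=-5
a >= 13 now holds, so the loop exits after 7 iterations.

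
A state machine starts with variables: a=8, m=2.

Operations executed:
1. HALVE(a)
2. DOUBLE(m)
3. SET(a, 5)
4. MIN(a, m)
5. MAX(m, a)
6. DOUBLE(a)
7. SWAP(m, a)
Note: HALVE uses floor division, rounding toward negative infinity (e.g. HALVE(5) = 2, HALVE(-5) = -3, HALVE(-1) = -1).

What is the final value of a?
a = 4

Tracing execution:
Step 1: HALVE(a) → a = 4
Step 2: DOUBLE(m) → a = 4
Step 3: SET(a, 5) → a = 5
Step 4: MIN(a, m) → a = 4
Step 5: MAX(m, a) → a = 4
Step 6: DOUBLE(a) → a = 8
Step 7: SWAP(m, a) → a = 4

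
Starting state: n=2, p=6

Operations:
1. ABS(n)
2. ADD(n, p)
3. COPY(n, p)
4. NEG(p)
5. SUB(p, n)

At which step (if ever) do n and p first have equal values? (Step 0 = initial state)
Step 3

n and p first become equal after step 3.

Comparing values at each step:
Initial: n=2, p=6
After step 1: n=2, p=6
After step 2: n=8, p=6
After step 3: n=6, p=6 ← equal!
After step 4: n=6, p=-6
After step 5: n=6, p=-12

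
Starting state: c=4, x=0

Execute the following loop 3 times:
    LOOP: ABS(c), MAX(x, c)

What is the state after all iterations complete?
c=4, x=4

Iteration trace:
Start: c=4, x=0
After iteration 1: c=4, x=4
After iteration 2: c=4, x=4
After iteration 3: c=4, x=4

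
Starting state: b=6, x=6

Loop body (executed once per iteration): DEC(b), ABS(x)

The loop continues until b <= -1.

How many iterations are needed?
7

Tracing iterations:
Initial: b=6, x=6
After iteration 1: b=5, x=6
After iteration 2: b=4, x=6
After iteration 3: b=3, x=6
After iteration 4: b=2, x=6
After iteration 5: b=1, x=6
After iteration 6: b=0, x=6
After iteration 7: b=-1, x=6
b <= -1 now holds, so the loop exits after 7 iterations.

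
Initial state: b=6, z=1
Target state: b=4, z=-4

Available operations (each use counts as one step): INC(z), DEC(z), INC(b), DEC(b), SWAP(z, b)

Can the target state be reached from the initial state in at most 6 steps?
No

The target state cannot be reached within 6 steps.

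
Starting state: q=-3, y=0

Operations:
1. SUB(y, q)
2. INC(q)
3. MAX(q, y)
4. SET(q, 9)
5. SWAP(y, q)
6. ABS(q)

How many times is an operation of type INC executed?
1

Counting INC operations:
Step 2: INC(q) ← INC
Total: 1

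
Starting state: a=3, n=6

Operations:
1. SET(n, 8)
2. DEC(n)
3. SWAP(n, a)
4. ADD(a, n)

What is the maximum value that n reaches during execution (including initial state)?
8

Values of n at each step:
Initial: n = 6
After step 1: n = 8 ← maximum
After step 2: n = 7
After step 3: n = 3
After step 4: n = 3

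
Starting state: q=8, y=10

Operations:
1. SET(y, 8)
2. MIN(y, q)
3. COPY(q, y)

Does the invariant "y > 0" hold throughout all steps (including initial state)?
Yes

The invariant holds at every step.

State at each step:
Initial: q=8, y=10
After step 1: q=8, y=8
After step 2: q=8, y=8
After step 3: q=8, y=8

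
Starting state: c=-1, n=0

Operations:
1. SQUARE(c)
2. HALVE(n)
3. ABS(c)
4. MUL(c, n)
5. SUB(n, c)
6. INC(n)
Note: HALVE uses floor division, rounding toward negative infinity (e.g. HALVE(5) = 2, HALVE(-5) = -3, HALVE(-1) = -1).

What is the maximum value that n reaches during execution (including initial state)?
1

Values of n at each step:
Initial: n = 0
After step 1: n = 0
After step 2: n = 0
After step 3: n = 0
After step 4: n = 0
After step 5: n = 0
After step 6: n = 1 ← maximum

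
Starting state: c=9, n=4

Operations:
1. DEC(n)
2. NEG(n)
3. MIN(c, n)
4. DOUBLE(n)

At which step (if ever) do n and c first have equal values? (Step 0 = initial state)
Step 3

n and c first become equal after step 3.

Comparing values at each step:
Initial: n=4, c=9
After step 1: n=3, c=9
After step 2: n=-3, c=9
After step 3: n=-3, c=-3 ← equal!
After step 4: n=-6, c=-3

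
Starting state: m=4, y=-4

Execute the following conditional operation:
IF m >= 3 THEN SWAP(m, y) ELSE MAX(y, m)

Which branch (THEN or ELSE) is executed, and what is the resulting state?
Branch: THEN, Final state: m=-4, y=4

Evaluating condition: m >= 3
m = 4
Condition is True, so THEN branch executes
After SWAP(m, y): m=-4, y=4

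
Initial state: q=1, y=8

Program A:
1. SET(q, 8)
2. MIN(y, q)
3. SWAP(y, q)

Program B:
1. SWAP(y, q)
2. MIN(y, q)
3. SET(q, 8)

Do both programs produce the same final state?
No

Program A final state: q=8, y=8
Program B final state: q=8, y=1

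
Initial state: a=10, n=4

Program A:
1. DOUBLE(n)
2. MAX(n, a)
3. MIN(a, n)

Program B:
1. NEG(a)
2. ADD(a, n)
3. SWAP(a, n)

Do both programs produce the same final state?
No

Program A final state: a=10, n=10
Program B final state: a=4, n=-6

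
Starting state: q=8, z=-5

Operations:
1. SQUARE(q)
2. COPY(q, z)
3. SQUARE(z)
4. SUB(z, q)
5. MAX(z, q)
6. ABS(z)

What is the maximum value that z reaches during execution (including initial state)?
30

Values of z at each step:
Initial: z = -5
After step 1: z = -5
After step 2: z = -5
After step 3: z = 25
After step 4: z = 30 ← maximum
After step 5: z = 30
After step 6: z = 30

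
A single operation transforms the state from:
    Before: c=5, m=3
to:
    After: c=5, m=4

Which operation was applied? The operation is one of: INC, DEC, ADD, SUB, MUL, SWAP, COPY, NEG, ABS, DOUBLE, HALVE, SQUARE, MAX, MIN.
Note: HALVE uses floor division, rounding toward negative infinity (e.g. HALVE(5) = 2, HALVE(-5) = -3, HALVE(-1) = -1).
INC(m)

Analyzing the change:
Before: c=5, m=3
After: c=5, m=4
Variable m changed from 3 to 4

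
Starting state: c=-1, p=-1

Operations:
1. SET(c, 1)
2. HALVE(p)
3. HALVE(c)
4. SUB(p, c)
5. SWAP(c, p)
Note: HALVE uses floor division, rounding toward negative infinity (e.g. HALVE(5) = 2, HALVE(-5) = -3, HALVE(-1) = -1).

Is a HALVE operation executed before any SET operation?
No

First HALVE: step 2
First SET: step 1
Since 2 > 1, SET comes first.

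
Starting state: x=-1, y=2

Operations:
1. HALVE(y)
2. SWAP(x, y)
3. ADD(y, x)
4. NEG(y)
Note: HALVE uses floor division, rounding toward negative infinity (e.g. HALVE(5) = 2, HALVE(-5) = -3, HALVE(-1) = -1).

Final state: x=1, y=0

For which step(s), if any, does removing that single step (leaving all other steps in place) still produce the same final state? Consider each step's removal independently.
Step(s) 4

Testing removal of each single step:
Without step 1: final = x=2, y=-1 (different)
Without step 2: final = x=-1, y=0 (different)
Without step 3: final = x=1, y=1 (different)
Without step 4: final = x=1, y=0 (same)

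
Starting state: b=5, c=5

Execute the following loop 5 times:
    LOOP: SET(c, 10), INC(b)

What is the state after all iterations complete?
b=10, c=10

Iteration trace:
Start: b=5, c=5
After iteration 1: b=6, c=10
After iteration 2: b=7, c=10
After iteration 3: b=8, c=10
After iteration 4: b=9, c=10
After iteration 5: b=10, c=10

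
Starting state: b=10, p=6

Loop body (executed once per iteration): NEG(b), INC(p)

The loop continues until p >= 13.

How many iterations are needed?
7

Tracing iterations:
Initial: b=10, p=6
After iteration 1: b=-10, p=7
After iteration 2: b=10, p=8
After iteration 3: b=-10, p=9
After iteration 4: b=10, p=10
After iteration 5: b=-10, p=11
After iteration 6: b=10, p=12
After iteration 7: b=-10, p=13
p >= 13 now holds, so the loop exits after 7 iterations.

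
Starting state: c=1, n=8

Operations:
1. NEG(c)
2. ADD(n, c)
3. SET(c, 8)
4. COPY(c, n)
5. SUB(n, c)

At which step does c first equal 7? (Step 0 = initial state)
Step 4

Tracing c:
Initial: c = 1
After step 1: c = -1
After step 2: c = -1
After step 3: c = 8
After step 4: c = 7 ← first occurrence
After step 5: c = 7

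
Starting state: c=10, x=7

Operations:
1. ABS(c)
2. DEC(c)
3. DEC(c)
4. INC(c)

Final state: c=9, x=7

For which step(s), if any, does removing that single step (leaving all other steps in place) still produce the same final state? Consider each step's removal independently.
Step(s) 1

Testing removal of each single step:
Without step 1: final = c=9, x=7 (same)
Without step 2: final = c=10, x=7 (different)
Without step 3: final = c=10, x=7 (different)
Without step 4: final = c=8, x=7 (different)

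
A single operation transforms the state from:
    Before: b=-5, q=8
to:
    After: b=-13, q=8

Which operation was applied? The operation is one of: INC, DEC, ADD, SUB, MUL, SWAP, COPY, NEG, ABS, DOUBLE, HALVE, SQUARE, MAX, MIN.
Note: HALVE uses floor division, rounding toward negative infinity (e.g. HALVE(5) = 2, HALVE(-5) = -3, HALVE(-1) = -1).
SUB(b, q)

Analyzing the change:
Before: b=-5, q=8
After: b=-13, q=8
Variable b changed from -5 to -13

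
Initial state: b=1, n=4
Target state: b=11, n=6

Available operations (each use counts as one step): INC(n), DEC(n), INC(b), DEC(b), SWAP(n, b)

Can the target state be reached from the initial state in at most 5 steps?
No

The target state cannot be reached within 5 steps.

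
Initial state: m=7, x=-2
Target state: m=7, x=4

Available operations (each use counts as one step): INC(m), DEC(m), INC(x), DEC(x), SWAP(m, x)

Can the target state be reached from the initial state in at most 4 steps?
No

The target state cannot be reached within 4 steps.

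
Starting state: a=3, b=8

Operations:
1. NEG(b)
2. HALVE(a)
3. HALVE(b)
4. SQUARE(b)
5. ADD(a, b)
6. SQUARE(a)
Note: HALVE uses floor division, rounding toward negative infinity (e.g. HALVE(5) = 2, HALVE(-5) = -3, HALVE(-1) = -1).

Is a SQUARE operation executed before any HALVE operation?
No

First SQUARE: step 4
First HALVE: step 2
Since 4 > 2, HALVE comes first.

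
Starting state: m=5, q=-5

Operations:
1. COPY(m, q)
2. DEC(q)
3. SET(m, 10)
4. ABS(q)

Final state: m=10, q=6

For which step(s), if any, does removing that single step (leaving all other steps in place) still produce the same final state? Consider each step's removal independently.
Step(s) 1

Testing removal of each single step:
Without step 1: final = m=10, q=6 (same)
Without step 2: final = m=10, q=5 (different)
Without step 3: final = m=-5, q=6 (different)
Without step 4: final = m=10, q=-6 (different)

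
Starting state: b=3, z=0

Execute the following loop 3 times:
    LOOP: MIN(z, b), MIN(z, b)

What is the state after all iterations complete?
b=3, z=0

Iteration trace:
Start: b=3, z=0
After iteration 1: b=3, z=0
After iteration 2: b=3, z=0
After iteration 3: b=3, z=0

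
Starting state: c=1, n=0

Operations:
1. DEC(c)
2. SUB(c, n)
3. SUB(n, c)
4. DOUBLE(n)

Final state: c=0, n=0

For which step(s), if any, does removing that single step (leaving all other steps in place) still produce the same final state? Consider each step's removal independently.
Step(s) 2, 3, 4

Testing removal of each single step:
Without step 1: final = c=1, n=-2 (different)
Without step 2: final = c=0, n=0 (same)
Without step 3: final = c=0, n=0 (same)
Without step 4: final = c=0, n=0 (same)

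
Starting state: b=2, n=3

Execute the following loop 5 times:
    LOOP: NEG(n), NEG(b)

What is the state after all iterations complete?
b=-2, n=-3

Iteration trace:
Start: b=2, n=3
After iteration 1: b=-2, n=-3
After iteration 2: b=2, n=3
After iteration 3: b=-2, n=-3
After iteration 4: b=2, n=3
After iteration 5: b=-2, n=-3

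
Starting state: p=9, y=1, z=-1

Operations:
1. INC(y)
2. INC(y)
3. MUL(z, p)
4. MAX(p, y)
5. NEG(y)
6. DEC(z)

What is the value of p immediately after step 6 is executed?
p = 9

Tracing p through execution:
Initial: p = 9
After step 1 (INC(y)): p = 9
After step 2 (INC(y)): p = 9
After step 3 (MUL(z, p)): p = 9
After step 4 (MAX(p, y)): p = 9
After step 5 (NEG(y)): p = 9
After step 6 (DEC(z)): p = 9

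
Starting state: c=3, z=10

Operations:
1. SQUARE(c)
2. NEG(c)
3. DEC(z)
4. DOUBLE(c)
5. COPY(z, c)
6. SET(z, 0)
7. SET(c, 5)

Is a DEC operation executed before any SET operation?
Yes

First DEC: step 3
First SET: step 6
Since 3 < 6, DEC comes first.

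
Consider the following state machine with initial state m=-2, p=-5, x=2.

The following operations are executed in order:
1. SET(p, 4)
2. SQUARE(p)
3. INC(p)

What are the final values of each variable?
{m: -2, p: 17, x: 2}

Step-by-step execution:
Initial: m=-2, p=-5, x=2
After step 1 (SET(p, 4)): m=-2, p=4, x=2
After step 2 (SQUARE(p)): m=-2, p=16, x=2
After step 3 (INC(p)): m=-2, p=17, x=2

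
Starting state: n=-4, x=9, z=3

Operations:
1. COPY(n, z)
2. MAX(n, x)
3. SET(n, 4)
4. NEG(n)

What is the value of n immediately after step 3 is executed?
n = 4

Tracing n through execution:
Initial: n = -4
After step 1 (COPY(n, z)): n = 3
After step 2 (MAX(n, x)): n = 9
After step 3 (SET(n, 4)): n = 4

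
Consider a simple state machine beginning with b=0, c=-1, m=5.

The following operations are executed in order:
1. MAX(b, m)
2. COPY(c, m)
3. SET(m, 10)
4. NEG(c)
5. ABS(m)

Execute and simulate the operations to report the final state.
{b: 5, c: -5, m: 10}

Step-by-step execution:
Initial: b=0, c=-1, m=5
After step 1 (MAX(b, m)): b=5, c=-1, m=5
After step 2 (COPY(c, m)): b=5, c=5, m=5
After step 3 (SET(m, 10)): b=5, c=5, m=10
After step 4 (NEG(c)): b=5, c=-5, m=10
After step 5 (ABS(m)): b=5, c=-5, m=10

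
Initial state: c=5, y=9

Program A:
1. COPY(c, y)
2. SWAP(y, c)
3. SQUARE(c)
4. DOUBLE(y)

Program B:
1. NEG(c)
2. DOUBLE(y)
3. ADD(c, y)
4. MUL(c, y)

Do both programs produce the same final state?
No

Program A final state: c=81, y=18
Program B final state: c=234, y=18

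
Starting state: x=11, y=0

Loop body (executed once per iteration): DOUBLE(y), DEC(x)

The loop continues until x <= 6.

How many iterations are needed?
5

Tracing iterations:
Initial: x=11, y=0
After iteration 1: x=10, y=0
After iteration 2: x=9, y=0
After iteration 3: x=8, y=0
After iteration 4: x=7, y=0
After iteration 5: x=6, y=0
x <= 6 now holds, so the loop exits after 5 iterations.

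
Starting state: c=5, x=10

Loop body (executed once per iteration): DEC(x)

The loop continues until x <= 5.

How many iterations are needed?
5

Tracing iterations:
Initial: c=5, x=10
After iteration 1: c=5, x=9
After iteration 2: c=5, x=8
After iteration 3: c=5, x=7
After iteration 4: c=5, x=6
After iteration 5: c=5, x=5
x <= 5 now holds, so the loop exits after 5 iterations.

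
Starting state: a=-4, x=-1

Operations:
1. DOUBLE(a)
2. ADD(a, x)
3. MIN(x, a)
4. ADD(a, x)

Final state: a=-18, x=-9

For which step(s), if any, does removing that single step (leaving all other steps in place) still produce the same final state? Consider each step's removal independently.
None - removing any single step changes the final result

Testing removal of each single step:
Without step 1: final = a=-10, x=-5 (different)
Without step 2: final = a=-16, x=-8 (different)
Without step 3: final = a=-10, x=-1 (different)
Without step 4: final = a=-9, x=-9 (different)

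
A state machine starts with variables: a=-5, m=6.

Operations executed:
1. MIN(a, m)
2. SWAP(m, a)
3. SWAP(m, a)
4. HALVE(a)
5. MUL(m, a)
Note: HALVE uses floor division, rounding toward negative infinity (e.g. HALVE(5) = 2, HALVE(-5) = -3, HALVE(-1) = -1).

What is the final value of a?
a = -3

Tracing execution:
Step 1: MIN(a, m) → a = -5
Step 2: SWAP(m, a) → a = 6
Step 3: SWAP(m, a) → a = -5
Step 4: HALVE(a) → a = -3
Step 5: MUL(m, a) → a = -3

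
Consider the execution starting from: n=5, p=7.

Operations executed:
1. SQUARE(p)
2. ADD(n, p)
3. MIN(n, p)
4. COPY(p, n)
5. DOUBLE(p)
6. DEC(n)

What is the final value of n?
n = 48

Tracing execution:
Step 1: SQUARE(p) → n = 5
Step 2: ADD(n, p) → n = 54
Step 3: MIN(n, p) → n = 49
Step 4: COPY(p, n) → n = 49
Step 5: DOUBLE(p) → n = 49
Step 6: DEC(n) → n = 48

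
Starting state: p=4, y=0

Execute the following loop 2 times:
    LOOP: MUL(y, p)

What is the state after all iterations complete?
p=4, y=0

Iteration trace:
Start: p=4, y=0
After iteration 1: p=4, y=0
After iteration 2: p=4, y=0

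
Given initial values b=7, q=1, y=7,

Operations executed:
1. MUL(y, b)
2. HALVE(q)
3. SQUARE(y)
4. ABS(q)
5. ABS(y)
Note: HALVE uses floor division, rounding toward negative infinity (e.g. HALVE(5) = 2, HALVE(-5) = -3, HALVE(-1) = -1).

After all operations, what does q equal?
q = 0

Tracing execution:
Step 1: MUL(y, b) → q = 1
Step 2: HALVE(q) → q = 0
Step 3: SQUARE(y) → q = 0
Step 4: ABS(q) → q = 0
Step 5: ABS(y) → q = 0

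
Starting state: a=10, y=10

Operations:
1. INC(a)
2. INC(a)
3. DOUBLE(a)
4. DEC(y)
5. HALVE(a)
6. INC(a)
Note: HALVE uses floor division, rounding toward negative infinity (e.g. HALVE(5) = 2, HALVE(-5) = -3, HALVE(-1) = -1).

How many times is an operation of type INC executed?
3

Counting INC operations:
Step 1: INC(a) ← INC
Step 2: INC(a) ← INC
Step 6: INC(a) ← INC
Total: 3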